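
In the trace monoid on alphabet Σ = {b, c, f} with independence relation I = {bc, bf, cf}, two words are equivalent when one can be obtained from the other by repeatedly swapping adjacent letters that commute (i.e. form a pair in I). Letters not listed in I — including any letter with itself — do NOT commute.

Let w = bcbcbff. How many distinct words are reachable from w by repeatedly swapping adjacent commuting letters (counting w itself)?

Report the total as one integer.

0(b) covers ∅
1(c) covers ∅
2(b) covers 0:b
3(c) covers 1:c
4(b) covers 2:b
5(f) covers ∅
6(f) covers 5:f
floor of heap: 0:b, 1:c, 5:f
completions by unplaced set U, small U first (add the entries for U minus each lowest piece of U):
  |U|=1: {3}:1  {4}:1  {6}:1
  |U|=2: {1,3}:1  {2,4}:1  {3,4}:2  {3,6}:2  {4,6}:2  {5,6}:1
  |U|=3: {0,2,4}:1  {1,3,4}:3  {1,3,6}:3  {2,3,4}:3  {2,4,6}:3  {3,4,6}:6  {3,5,6}:3  {4,5,6}:3
  |U|=4: {0,2,3,4}:4  {0,2,4,6}:4  {1,2,3,4}:6  {1,3,4,6}:12  {1,3,5,6}:6  {2,3,4,6}:12  {2,4,5,6}:6  {3,4,5,6}:12
  |U|=5: {0,1,2,3,4}:10  {0,2,3,4,6}:20  {0,2,4,5,6}:10  {1,2,3,4,6}:30  {1,3,4,5,6}:30  {2,3,4,5,6}:30
  start at 0(b): 90
  start at 1(c): 60
  start at 5(f): 60
sum over floor = 210

210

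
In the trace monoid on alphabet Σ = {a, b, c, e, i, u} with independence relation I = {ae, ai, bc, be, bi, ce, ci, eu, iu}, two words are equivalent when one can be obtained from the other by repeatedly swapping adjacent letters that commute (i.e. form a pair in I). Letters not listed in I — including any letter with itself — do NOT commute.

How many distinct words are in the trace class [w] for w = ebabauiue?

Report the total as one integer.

0(e) covers ∅
1(b) covers ∅
2(a) covers 1:b
3(b) covers 2:a
4(a) covers 3:b
5(u) covers 4:a
6(i) covers 0:e
7(u) covers 5:u
8(e) covers 6:i
floor of heap: 0:e, 1:b
completions by unplaced set U, small U first (add the entries for U minus each lowest piece of U):
  |U|=1: {7}:1  {8}:1
  |U|=2: {5,7}:1  {6,8}:1  {7,8}:2
  |U|=3: {0,6,8}:1  {4,5,7}:1  {5,7,8}:3  {6,7,8}:3
  |U|=4: {0,6,7,8}:4  {3,4,5,7}:1  {4,5,7,8}:4  {5,6,7,8}:6
  |U|=5: {0,5,6,7,8}:10  {2,3,4,5,7}:1  {3,4,5,7,8}:5  {4,5,6,7,8}:10
  |U|=6: {0,4,5,6,7,8}:20  {1,2,3,4,5,7}:1  {2,3,4,5,7,8}:6  {3,4,5,6,7,8}:15
  |U|=7: {0,3,4,5,6,7,8}:35  {1,2,3,4,5,7,8}:7  {2,3,4,5,6,7,8}:21
  start at 0(e): 28
  start at 1(b): 56
sum over floor = 84

84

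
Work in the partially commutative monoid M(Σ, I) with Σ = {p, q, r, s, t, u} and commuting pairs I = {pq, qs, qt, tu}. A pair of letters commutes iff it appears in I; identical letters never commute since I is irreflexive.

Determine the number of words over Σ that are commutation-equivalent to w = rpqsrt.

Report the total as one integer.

3

drop 0:r onto floor
drop 1:p onto {0:r}
drop 2:q onto {0:r}
drop 3:s onto {1:p}
drop 4:r onto {2:q, 3:s}
drop 5:t onto {4:r}
ground layer = {0:r}
drop-orders for the pieces not yet dropped (sum over which currently-grounded one goes next):
  1 to go: {5} 1
  2 to go: {4,5} 1
  3 to go: {2,4,5} 1  {3,4,5} 1
  4 to go: {1,3,4,5} 1  {2,3,4,5} 2
  if 0:r drops first: 3 orders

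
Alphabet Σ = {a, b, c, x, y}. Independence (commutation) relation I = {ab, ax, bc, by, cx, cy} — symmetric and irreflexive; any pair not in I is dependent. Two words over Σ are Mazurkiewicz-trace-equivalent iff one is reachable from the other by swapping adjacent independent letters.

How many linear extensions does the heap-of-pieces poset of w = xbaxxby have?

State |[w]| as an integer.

11

piece 0:x — minimal
piece 1:b rests on {0:x}
piece 2:a — minimal
piece 3:x rests on {1:b}
piece 4:x rests on {3:x}
piece 5:b rests on {4:x}
piece 6:y rests on {2:a, 4:x}
minimal pieces: {0:x, 2:a}
ways to finish when only these pieces remain (= sum over removing one remaining piece with nothing left below it):
  1 left: {5}→1  {6}→1
  2 left: {2,6}→1  {5,6}→2
  3 left: {2,5,6}→3  {4,5,6}→2
  4 left: {2,4,5,6}→5  {3,4,5,6}→2
  5 left: {1,3,4,5,6}→2  {2,3,4,5,6}→7
  placing 0:x first → 9 extensions
  placing 2:a first → 2 extensions
total linear extensions = 11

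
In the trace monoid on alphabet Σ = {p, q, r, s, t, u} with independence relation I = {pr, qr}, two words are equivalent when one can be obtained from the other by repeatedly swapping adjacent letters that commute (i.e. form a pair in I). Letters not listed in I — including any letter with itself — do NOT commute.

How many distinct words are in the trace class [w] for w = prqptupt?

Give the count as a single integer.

4

drop 0:p onto floor
drop 1:r onto floor
drop 2:q onto {0:p}
drop 3:p onto {2:q}
drop 4:t onto {1:r, 3:p}
drop 5:u onto {4:t}
drop 6:p onto {5:u}
drop 7:t onto {6:p}
ground layer = {0:p, 1:r}
drop-orders for the pieces not yet dropped (sum over which currently-grounded one goes next):
  1 to go: {7} 1
  2 to go: {6,7} 1
  3 to go: {5,6,7} 1
  4 to go: {4,5,6,7} 1
  5 to go: {1,4,5,6,7} 1  {3,4,5,6,7} 1
  6 to go: {1,3,4,5,6,7} 2  {2,3,4,5,6,7} 1
  if 0:p drops first: 3 orders
  if 1:r drops first: 1 orders
heap linearizations: 4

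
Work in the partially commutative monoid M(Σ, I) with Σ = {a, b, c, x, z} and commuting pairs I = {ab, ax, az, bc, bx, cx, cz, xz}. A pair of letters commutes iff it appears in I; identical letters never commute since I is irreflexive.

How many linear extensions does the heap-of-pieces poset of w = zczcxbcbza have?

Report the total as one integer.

drop 0:z onto floor
drop 1:c onto floor
drop 2:z onto {0:z}
drop 3:c onto {1:c}
drop 4:x onto floor
drop 5:b onto {2:z}
drop 6:c onto {3:c}
drop 7:b onto {5:b}
drop 8:z onto {7:b}
drop 9:a onto {6:c}
ground layer = {0:z, 1:c, 4:x}
drop-orders for the pieces not yet dropped (sum over which currently-grounded one goes next):
  1 to go: {4} 1  {8} 1  {9} 1
  2 to go: {4,8} 2  {4,9} 2  {6,9} 1  {7,8} 1  {8,9} 2
  3 to go: {3,6,9} 1  {4,6,9} 3  {4,7,8} 3  {4,8,9} 6  {5,7,8} 1  {6,8,9} 3  {7,8,9} 3
  4 to go: {1,3,6,9} 1  {2,5,7,8} 1  {3,4,6,9} 4  {3,6,8,9} 4  {4,5,7,8} 4  {4,6,8,9} 12  {4,7,8,9} 12  {5,7,8,9} 4  {6,7,8,9} 6
  5 to go: {0,2,5,7,8} 1  {1,3,4,6,9} 5  {1,3,6,8,9} 5  {2,4,5,7,8} 5  {2,5,7,8,9} 5  {3,4,6,8,9} 20  {3,6,7,8,9} 10  {4,5,7,8,9} 20  {4,6,7,8,9} 30  {5,6,7,8,9} 10
  6 to go: {0,2,4,5,7,8} 6  {0,2,5,7,8,9} 6  {1,3,4,6,8,9} 30  {1,3,6,7,8,9} 15  {2,4,5,7,8,9} 30  {2,5,6,7,8,9} 15  {3,4,6,7,8,9} 60  {3,5,6,7,8,9} 20  {4,5,6,7,8,9} 60
  7 to go: {0,2,4,5,7,8,9} 42  {0,2,5,6,7,8,9} 21  {1,3,4,6,7,8,9} 105  {1,3,5,6,7,8,9} 35  {2,3,5,6,7,8,9} 35  {2,4,5,6,7,8,9} 105  {3,4,5,6,7,8,9} 140
  8 to go: {0,2,3,5,6,7,8,9} 56  {0,2,4,5,6,7,8,9} 168  {1,2,3,5,6,7,8,9} 70  {1,3,4,5,6,7,8,9} 280  {2,3,4,5,6,7,8,9} 280
  if 0:z drops first: 630 orders
  if 1:c drops first: 504 orders
  if 4:x drops first: 126 orders
heap linearizations: 1260

1260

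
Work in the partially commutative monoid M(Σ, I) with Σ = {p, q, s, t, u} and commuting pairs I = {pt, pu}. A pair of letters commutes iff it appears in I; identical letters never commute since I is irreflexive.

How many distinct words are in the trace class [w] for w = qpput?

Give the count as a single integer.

6

piece 0:q — minimal
piece 1:p rests on {0:q}
piece 2:p rests on {1:p}
piece 3:u rests on {0:q}
piece 4:t rests on {3:u}
minimal pieces: {0:q}
ways to finish when only these pieces remain (= sum over removing one remaining piece with nothing left below it):
  1 left: {2}→1  {4}→1
  2 left: {1,2}→1  {2,4}→2  {3,4}→1
  3 left: {1,2,4}→3  {2,3,4}→3
  placing 0:q first → 6 extensions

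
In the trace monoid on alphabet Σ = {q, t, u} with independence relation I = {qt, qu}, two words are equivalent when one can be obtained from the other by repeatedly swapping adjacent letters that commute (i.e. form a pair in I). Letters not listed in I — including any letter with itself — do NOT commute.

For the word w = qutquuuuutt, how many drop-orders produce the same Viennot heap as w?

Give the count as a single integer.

0(q) covers ∅
1(u) covers ∅
2(t) covers 1:u
3(q) covers 0:q
4(u) covers 2:t
5(u) covers 4:u
6(u) covers 5:u
7(u) covers 6:u
8(u) covers 7:u
9(t) covers 8:u
10(t) covers 9:t
floor of heap: 0:q, 1:u
completions by unplaced set U, small U first (add the entries for U minus each lowest piece of U):
  |U|=1: {3}:1  {10}:1
  |U|=2: {0,3}:1  {3,10}:2  {9,10}:1
  |U|=3: {0,3,10}:3  {3,9,10}:3  {8,9,10}:1
  |U|=4: {0,3,9,10}:6  {3,8,9,10}:4  {7,8,9,10}:1
  |U|=5: {0,3,8,9,10}:10  {3,7,8,9,10}:5  {6,7,8,9,10}:1
  |U|=6: {0,3,7,8,9,10}:15  {3,6,7,8,9,10}:6  {5,6,7,8,9,10}:1
  |U|=7: {0,3,6,7,8,9,10}:21  {3,5,6,7,8,9,10}:7  {4,5,6,7,8,9,10}:1
  |U|=8: {0,3,5,6,7,8,9,10}:28  {2,4,5,6,7,8,9,10}:1  {3,4,5,6,7,8,9,10}:8
  |U|=9: {0,3,4,5,6,7,8,9,10}:36  {1,2,4,5,6,7,8,9,10}:1  {2,3,4,5,6,7,8,9,10}:9
  start at 0(q): 10
  start at 1(u): 45
sum over floor = 55

55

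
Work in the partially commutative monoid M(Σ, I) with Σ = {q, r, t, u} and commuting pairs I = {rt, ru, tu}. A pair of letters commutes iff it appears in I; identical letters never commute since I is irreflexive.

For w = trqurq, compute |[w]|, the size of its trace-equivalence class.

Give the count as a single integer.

4

0(t) covers ∅
1(r) covers ∅
2(q) covers 0:t, 1:r
3(u) covers 2:q
4(r) covers 2:q
5(q) covers 3:u, 4:r
floor of heap: 0:t, 1:r
completions by unplaced set U, small U first (add the entries for U minus each lowest piece of U):
  |U|=1: {5}:1
  |U|=2: {3,5}:1  {4,5}:1
  |U|=3: {3,4,5}:2
  |U|=4: {2,3,4,5}:2
  start at 0(t): 2
  start at 1(r): 2
sum over floor = 4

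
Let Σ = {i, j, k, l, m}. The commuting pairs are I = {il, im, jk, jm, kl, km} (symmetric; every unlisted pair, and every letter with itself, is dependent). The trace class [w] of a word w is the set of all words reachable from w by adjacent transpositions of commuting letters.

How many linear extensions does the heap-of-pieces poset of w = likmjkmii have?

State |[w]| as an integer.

piece 0:l — minimal
piece 1:i — minimal
piece 2:k rests on {1:i}
piece 3:m rests on {0:l}
piece 4:j rests on {0:l, 1:i}
piece 5:k rests on {2:k}
piece 6:m rests on {3:m}
piece 7:i rests on {4:j, 5:k}
piece 8:i rests on {7:i}
minimal pieces: {0:l, 1:i}
ways to finish when only these pieces remain (= sum over removing one remaining piece with nothing left below it):
  1 left: {6}→1  {8}→1
  2 left: {3,6}→1  {6,8}→2  {7,8}→1
  3 left: {3,6,8}→3  {4,7,8}→1  {5,7,8}→1  {6,7,8}→3
  4 left: {2,5,7,8}→1  {3,6,7,8}→6  {4,5,7,8}→2  {4,6,7,8}→4  {5,6,7,8}→4
  5 left: {2,4,5,7,8}→3  {2,5,6,7,8}→5  {3,4,6,7,8}→10  {3,5,6,7,8}→10  {4,5,6,7,8}→10
  6 left: {0,3,4,6,7,8}→10  {1,2,4,5,7,8}→3  {2,3,5,6,7,8}→15  {2,4,5,6,7,8}→18  {3,4,5,6,7,8}→30
  7 left: {0,3,4,5,6,7,8}→40  {1,2,4,5,6,7,8}→21  {2,3,4,5,6,7,8}→63
  placing 0:l first → 84 extensions
  placing 1:i first → 103 extensions
total linear extensions = 187

187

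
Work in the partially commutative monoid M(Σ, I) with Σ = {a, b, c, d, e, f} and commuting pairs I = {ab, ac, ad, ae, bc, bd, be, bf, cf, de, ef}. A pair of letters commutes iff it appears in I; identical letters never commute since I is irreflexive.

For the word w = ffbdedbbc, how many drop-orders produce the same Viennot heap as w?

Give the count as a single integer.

420

piece 0:f — minimal
piece 1:f rests on {0:f}
piece 2:b — minimal
piece 3:d rests on {1:f}
piece 4:e — minimal
piece 5:d rests on {3:d}
piece 6:b rests on {2:b}
piece 7:b rests on {6:b}
piece 8:c rests on {4:e, 5:d}
minimal pieces: {0:f, 2:b, 4:e}
ways to finish when only these pieces remain (= sum over removing one remaining piece with nothing left below it):
  1 left: {7}→1  {8}→1
  2 left: {4,8}→1  {5,8}→1  {6,7}→1  {7,8}→2
  3 left: {2,6,7}→1  {3,5,8}→1  {4,5,8}→2  {4,7,8}→3  {5,7,8}→3  {6,7,8}→3
  4 left: {1,3,5,8}→1  {2,6,7,8}→4  {3,4,5,8}→3  {3,5,7,8}→4  {4,5,7,8}→8  {4,6,7,8}→6  {5,6,7,8}→6
  5 left: {0,1,3,5,8}→1  {1,3,4,5,8}→4  {1,3,5,7,8}→5  {2,4,6,7,8}→10  {2,5,6,7,8}→10  {3,4,5,7,8}→15  {3,5,6,7,8}→10  {4,5,6,7,8}→20
  6 left: {0,1,3,4,5,8}→5  {0,1,3,5,7,8}→6  {1,3,4,5,7,8}→24  {1,3,5,6,7,8}→15  {2,3,5,6,7,8}→20  {2,4,5,6,7,8}→40  {3,4,5,6,7,8}→45
  7 left: {0,1,3,4,5,7,8}→35  {0,1,3,5,6,7,8}→21  {1,2,3,5,6,7,8}→35  {1,3,4,5,6,7,8}→84  {2,3,4,5,6,7,8}→105
  placing 0:f first → 224 extensions
  placing 2:b first → 140 extensions
  placing 4:e first → 56 extensions
total linear extensions = 420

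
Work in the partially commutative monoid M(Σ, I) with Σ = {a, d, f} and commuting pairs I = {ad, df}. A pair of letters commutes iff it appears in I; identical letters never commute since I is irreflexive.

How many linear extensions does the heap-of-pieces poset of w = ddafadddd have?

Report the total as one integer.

84

piece 0:d — minimal
piece 1:d rests on {0:d}
piece 2:a — minimal
piece 3:f rests on {2:a}
piece 4:a rests on {3:f}
piece 5:d rests on {1:d}
piece 6:d rests on {5:d}
piece 7:d rests on {6:d}
piece 8:d rests on {7:d}
minimal pieces: {0:d, 2:a}
ways to finish when only these pieces remain (= sum over removing one remaining piece with nothing left below it):
  1 left: {4}→1  {8}→1
  2 left: {3,4}→1  {4,8}→2  {7,8}→1
  3 left: {2,3,4}→1  {3,4,8}→3  {4,7,8}→3  {6,7,8}→1
  4 left: {2,3,4,8}→4  {3,4,7,8}→6  {4,6,7,8}→4  {5,6,7,8}→1
  5 left: {1,5,6,7,8}→1  {2,3,4,7,8}→10  {3,4,6,7,8}→10  {4,5,6,7,8}→5
  6 left: {0,1,5,6,7,8}→1  {1,4,5,6,7,8}→6  {2,3,4,6,7,8}→20  {3,4,5,6,7,8}→15
  7 left: {0,1,4,5,6,7,8}→7  {1,3,4,5,6,7,8}→21  {2,3,4,5,6,7,8}→35
  placing 0:d first → 56 extensions
  placing 2:a first → 28 extensions
total linear extensions = 84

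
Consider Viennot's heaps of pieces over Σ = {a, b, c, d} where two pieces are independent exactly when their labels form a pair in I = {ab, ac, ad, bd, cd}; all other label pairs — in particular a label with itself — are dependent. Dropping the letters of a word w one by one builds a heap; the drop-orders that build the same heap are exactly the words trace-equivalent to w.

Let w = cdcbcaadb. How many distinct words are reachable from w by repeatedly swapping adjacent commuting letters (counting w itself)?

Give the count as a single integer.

drop 0:c onto floor
drop 1:d onto floor
drop 2:c onto {0:c}
drop 3:b onto {2:c}
drop 4:c onto {3:b}
drop 5:a onto floor
drop 6:a onto {5:a}
drop 7:d onto {1:d}
drop 8:b onto {4:c}
ground layer = {0:c, 1:d, 5:a}
drop-orders for the pieces not yet dropped (sum over which currently-grounded one goes next):
  1 to go: {6} 1  {7} 1  {8} 1
  2 to go: {1,7} 1  {4,8} 1  {5,6} 1  {6,7} 2  {6,8} 2  {7,8} 2
  3 to go: {1,6,7} 3  {1,7,8} 3  {3,4,8} 1  {4,6,8} 3  {4,7,8} 3  {5,6,7} 3  {5,6,8} 3  {6,7,8} 6
  4 to go: {1,4,7,8} 6  {1,5,6,7} 6  {1,6,7,8} 12  {2,3,4,8} 1  {3,4,6,8} 4  {3,4,7,8} 4  {4,5,6,8} 6  {4,6,7,8} 12  {5,6,7,8} 12
  5 to go: {0,2,3,4,8} 1  {1,3,4,7,8} 10  {1,4,6,7,8} 30  {1,5,6,7,8} 30  {2,3,4,6,8} 5  {2,3,4,7,8} 5  {3,4,5,6,8} 10  {3,4,6,7,8} 20  {4,5,6,7,8} 30
  6 to go: {0,2,3,4,6,8} 6  {0,2,3,4,7,8} 6  {1,2,3,4,7,8} 15  {1,3,4,6,7,8} 60  {1,4,5,6,7,8} 90  {2,3,4,5,6,8} 15  {2,3,4,6,7,8} 30  {3,4,5,6,7,8} 60
  7 to go: {0,1,2,3,4,7,8} 21  {0,2,3,4,5,6,8} 21  {0,2,3,4,6,7,8} 42  {1,2,3,4,6,7,8} 105  {1,3,4,5,6,7,8} 210  {2,3,4,5,6,7,8} 105
  if 0:c drops first: 420 orders
  if 1:d drops first: 168 orders
  if 5:a drops first: 168 orders
heap linearizations: 756

756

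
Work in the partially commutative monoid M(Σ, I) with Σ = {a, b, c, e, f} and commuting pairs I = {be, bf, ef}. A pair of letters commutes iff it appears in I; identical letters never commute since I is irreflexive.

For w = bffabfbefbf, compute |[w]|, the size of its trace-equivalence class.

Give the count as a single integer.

420

drop 0:b onto floor
drop 1:f onto floor
drop 2:f onto {1:f}
drop 3:a onto {0:b, 2:f}
drop 4:b onto {3:a}
drop 5:f onto {3:a}
drop 6:b onto {4:b}
drop 7:e onto {3:a}
drop 8:f onto {5:f}
drop 9:b onto {6:b}
drop 10:f onto {8:f}
ground layer = {0:b, 1:f}
drop-orders for the pieces not yet dropped (sum over which currently-grounded one goes next):
  1 to go: {7} 1  {9} 1  {10} 1
  2 to go: {6,9} 1  {7,9} 2  {7,10} 2  {8,10} 1  {9,10} 2
  3 to go: {4,6,9} 1  {5,8,10} 1  {6,7,9} 3  {6,9,10} 3  {7,8,10} 3  {7,9,10} 6  {8,9,10} 3
  4 to go: {4,6,7,9} 4  {4,6,9,10} 4  {5,7,8,10} 4  {5,8,9,10} 4  {6,7,9,10} 12  {6,8,9,10} 6  {7,8,9,10} 12
  5 to go: {4,6,7,9,10} 20  {4,6,8,9,10} 10  {5,6,8,9,10} 10  {5,7,8,9,10} 20  {6,7,8,9,10} 30
  6 to go: {4,5,6,8,9,10} 20  {4,6,7,8,9,10} 60  {5,6,7,8,9,10} 60
  7 to go: {4,5,6,7,8,9,10} 140
  8 to go: {3,4,5,6,7,8,9,10} 140
  9 to go: {0,3,4,5,6,7,8,9,10} 140  {2,3,4,5,6,7,8,9,10} 140
  if 0:b drops first: 140 orders
  if 1:f drops first: 280 orders
heap linearizations: 420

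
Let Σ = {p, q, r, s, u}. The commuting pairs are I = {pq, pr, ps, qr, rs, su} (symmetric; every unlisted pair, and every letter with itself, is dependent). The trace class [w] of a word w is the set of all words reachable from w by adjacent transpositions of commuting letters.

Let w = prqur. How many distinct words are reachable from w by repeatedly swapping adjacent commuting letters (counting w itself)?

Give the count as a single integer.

drop 0:p onto floor
drop 1:r onto floor
drop 2:q onto floor
drop 3:u onto {0:p, 1:r, 2:q}
drop 4:r onto {3:u}
ground layer = {0:p, 1:r, 2:q}
drop-orders for the pieces not yet dropped (sum over which currently-grounded one goes next):
  1 to go: {4} 1
  2 to go: {3,4} 1
  3 to go: {0,3,4} 1  {1,3,4} 1  {2,3,4} 1
  if 0:p drops first: 2 orders
  if 1:r drops first: 2 orders
  if 2:q drops first: 2 orders
heap linearizations: 6

6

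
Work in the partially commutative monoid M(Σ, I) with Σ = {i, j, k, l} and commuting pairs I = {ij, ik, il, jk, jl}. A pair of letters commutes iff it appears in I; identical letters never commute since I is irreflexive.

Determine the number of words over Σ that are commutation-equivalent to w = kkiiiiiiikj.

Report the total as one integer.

piece 0:k — minimal
piece 1:k rests on {0:k}
piece 2:i — minimal
piece 3:i rests on {2:i}
piece 4:i rests on {3:i}
piece 5:i rests on {4:i}
piece 6:i rests on {5:i}
piece 7:i rests on {6:i}
piece 8:i rests on {7:i}
piece 9:k rests on {1:k}
piece 10:j — minimal
minimal pieces: {0:k, 2:i, 10:j}
ways to finish when only these pieces remain (= sum over removing one remaining piece with nothing left below it):
  1 left: {8}→1  {9}→1  {10}→1
  2 left: {1,9}→1  {7,8}→1  {8,9}→2  {8,10}→2  {9,10}→2
  3 left: {0,1,9}→1  {1,8,9}→3  {1,9,10}→3  {6,7,8}→1  {7,8,9}→3  {7,8,10}→3  {8,9,10}→6
  4 left: {0,1,8,9}→4  {0,1,9,10}→4  {1,7,8,9}→6  {1,8,9,10}→12  {5,6,7,8}→1  {6,7,8,9}→4  {6,7,8,10}→4  {7,8,9,10}→12
  5 left: {0,1,7,8,9}→10  {0,1,8,9,10}→20  {1,6,7,8,9}→10  {1,7,8,9,10}→30  {4,5,6,7,8}→1  {5,6,7,8,9}→5  {5,6,7,8,10}→5  {6,7,8,9,10}→20
  6 left: {0,1,6,7,8,9}→20  {0,1,7,8,9,10}→60  {1,5,6,7,8,9}→15  {1,6,7,8,9,10}→60  {3,4,5,6,7,8}→1  {4,5,6,7,8,9}→6  {4,5,6,7,8,10}→6  {5,6,7,8,9,10}→30
  7 left: {0,1,5,6,7,8,9}→35  {0,1,6,7,8,9,10}→140  {1,4,5,6,7,8,9}→21  {1,5,6,7,8,9,10}→105  {2,3,4,5,6,7,8}→1  {3,4,5,6,7,8,9}→7  {3,4,5,6,7,8,10}→7  {4,5,6,7,8,9,10}→42
  8 left: {0,1,4,5,6,7,8,9}→56  {0,1,5,6,7,8,9,10}→280  {1,3,4,5,6,7,8,9}→28  {1,4,5,6,7,8,9,10}→168  {2,3,4,5,6,7,8,9}→8  {2,3,4,5,6,7,8,10}→8  {3,4,5,6,7,8,9,10}→56
  9 left: {0,1,3,4,5,6,7,8,9}→84  {0,1,4,5,6,7,8,9,10}→504  {1,2,3,4,5,6,7,8,9}→36  {1,3,4,5,6,7,8,9,10}→252  {2,3,4,5,6,7,8,9,10}→72
  placing 0:k first → 360 extensions
  placing 2:i first → 840 extensions
  placing 10:j first → 120 extensions
total linear extensions = 1320

1320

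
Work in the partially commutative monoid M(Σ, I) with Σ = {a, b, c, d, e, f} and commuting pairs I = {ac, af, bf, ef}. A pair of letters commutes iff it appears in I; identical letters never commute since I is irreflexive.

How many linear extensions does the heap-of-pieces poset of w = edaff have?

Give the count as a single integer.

0(e) covers ∅
1(d) covers 0:e
2(a) covers 1:d
3(f) covers 1:d
4(f) covers 3:f
floor of heap: 0:e
completions by unplaced set U, small U first (add the entries for U minus each lowest piece of U):
  |U|=1: {2}:1  {4}:1
  |U|=2: {2,4}:2  {3,4}:1
  |U|=3: {2,3,4}:3
  start at 0(e): 3

3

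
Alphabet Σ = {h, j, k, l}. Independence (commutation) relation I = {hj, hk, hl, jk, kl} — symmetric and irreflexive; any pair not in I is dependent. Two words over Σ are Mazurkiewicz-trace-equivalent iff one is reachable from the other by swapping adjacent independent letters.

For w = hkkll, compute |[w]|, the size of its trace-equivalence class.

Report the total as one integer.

piece 0:h — minimal
piece 1:k — minimal
piece 2:k rests on {1:k}
piece 3:l — minimal
piece 4:l rests on {3:l}
minimal pieces: {0:h, 1:k, 3:l}
ways to finish when only these pieces remain (= sum over removing one remaining piece with nothing left below it):
  1 left: {0}→1  {2}→1  {4}→1
  2 left: {0,2}→2  {0,4}→2  {1,2}→1  {2,4}→2  {3,4}→1
  3 left: {0,1,2}→3  {0,2,4}→6  {0,3,4}→3  {1,2,4}→3  {2,3,4}→3
  placing 0:h first → 6 extensions
  placing 1:k first → 12 extensions
  placing 3:l first → 12 extensions
total linear extensions = 30

30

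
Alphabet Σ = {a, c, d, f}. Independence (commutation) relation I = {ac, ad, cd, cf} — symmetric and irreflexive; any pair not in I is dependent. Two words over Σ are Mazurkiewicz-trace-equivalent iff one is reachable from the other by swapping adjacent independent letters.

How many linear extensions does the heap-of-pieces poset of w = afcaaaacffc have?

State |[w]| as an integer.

piece 0:a — minimal
piece 1:f rests on {0:a}
piece 2:c — minimal
piece 3:a rests on {1:f}
piece 4:a rests on {3:a}
piece 5:a rests on {4:a}
piece 6:a rests on {5:a}
piece 7:c rests on {2:c}
piece 8:f rests on {6:a}
piece 9:f rests on {8:f}
piece 10:c rests on {7:c}
minimal pieces: {0:a, 2:c}
ways to finish when only these pieces remain (= sum over removing one remaining piece with nothing left below it):
  1 left: {9}→1  {10}→1
  2 left: {7,10}→1  {8,9}→1  {9,10}→2
  3 left: {2,7,10}→1  {6,8,9}→1  {7,9,10}→3  {8,9,10}→3
  4 left: {2,7,9,10}→4  {5,6,8,9}→1  {6,8,9,10}→4  {7,8,9,10}→6
  5 left: {2,7,8,9,10}→10  {4,5,6,8,9}→1  {5,6,8,9,10}→5  {6,7,8,9,10}→10
  6 left: {2,6,7,8,9,10}→20  {3,4,5,6,8,9}→1  {4,5,6,8,9,10}→6  {5,6,7,8,9,10}→15
  7 left: {1,3,4,5,6,8,9}→1  {2,5,6,7,8,9,10}→35  {3,4,5,6,8,9,10}→7  {4,5,6,7,8,9,10}→21
  8 left: {0,1,3,4,5,6,8,9}→1  {1,3,4,5,6,8,9,10}→8  {2,4,5,6,7,8,9,10}→56  {3,4,5,6,7,8,9,10}→28
  9 left: {0,1,3,4,5,6,8,9,10}→9  {1,3,4,5,6,7,8,9,10}→36  {2,3,4,5,6,7,8,9,10}→84
  placing 0:a first → 120 extensions
  placing 2:c first → 45 extensions
total linear extensions = 165

165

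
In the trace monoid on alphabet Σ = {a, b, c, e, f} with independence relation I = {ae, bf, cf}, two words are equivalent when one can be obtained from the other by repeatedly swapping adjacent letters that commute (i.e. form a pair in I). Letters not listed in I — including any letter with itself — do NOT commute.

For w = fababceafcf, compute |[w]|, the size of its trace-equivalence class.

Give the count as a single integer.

drop 0:f onto floor
drop 1:a onto {0:f}
drop 2:b onto {1:a}
drop 3:a onto {2:b}
drop 4:b onto {3:a}
drop 5:c onto {4:b}
drop 6:e onto {5:c}
drop 7:a onto {5:c}
drop 8:f onto {6:e, 7:a}
drop 9:c onto {6:e, 7:a}
drop 10:f onto {8:f}
ground layer = {0:f}
drop-orders for the pieces not yet dropped (sum over which currently-grounded one goes next):
  1 to go: {9} 1  {10} 1
  2 to go: {8,10} 1  {9,10} 2
  3 to go: {8,9,10} 3
  4 to go: {6,8,9,10} 3  {7,8,9,10} 3
  5 to go: {6,7,8,9,10} 6
  6 to go: {5,6,7,8,9,10} 6
  7 to go: {4,5,6,7,8,9,10} 6
  8 to go: {3,4,5,6,7,8,9,10} 6
  9 to go: {2,3,4,5,6,7,8,9,10} 6
  if 0:f drops first: 6 orders

6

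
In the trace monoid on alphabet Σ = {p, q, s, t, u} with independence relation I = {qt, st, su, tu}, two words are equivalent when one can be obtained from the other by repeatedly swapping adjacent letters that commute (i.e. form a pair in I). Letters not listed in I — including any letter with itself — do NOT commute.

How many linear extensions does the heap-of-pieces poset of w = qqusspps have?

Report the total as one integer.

0(q) covers ∅
1(q) covers 0:q
2(u) covers 1:q
3(s) covers 1:q
4(s) covers 3:s
5(p) covers 2:u, 4:s
6(p) covers 5:p
7(s) covers 6:p
floor of heap: 0:q
completions by unplaced set U, small U first (add the entries for U minus each lowest piece of U):
  |U|=1: {7}:1
  |U|=2: {6,7}:1
  |U|=3: {5,6,7}:1
  |U|=4: {2,5,6,7}:1  {4,5,6,7}:1
  |U|=5: {2,4,5,6,7}:2  {3,4,5,6,7}:1
  |U|=6: {2,3,4,5,6,7}:3
  start at 0(q): 3

3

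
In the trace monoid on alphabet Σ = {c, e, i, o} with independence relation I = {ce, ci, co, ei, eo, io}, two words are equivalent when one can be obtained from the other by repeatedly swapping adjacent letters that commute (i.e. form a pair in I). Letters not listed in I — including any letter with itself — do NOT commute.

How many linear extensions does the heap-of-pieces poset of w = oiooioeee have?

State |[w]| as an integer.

1260

#0=o has no predecessor
#1=i has no predecessor
#2=o depends on [0:o]
#3=o depends on [2:o]
#4=i depends on [1:i]
#5=o depends on [3:o]
#6=e has no predecessor
#7=e depends on [6:e]
#8=e depends on [7:e]
sources: [0:o, 1:i, 6:e]
N(rest) = Σ N(rest − s) over sources s of rest; N(one piece) = 1:
  size 1 → [4]=1  [5]=1  [8]=1
  size 2 → [1,4]=1  [3,5]=1  [4,5]=2  [4,8]=2  [5,8]=2  [7,8]=1
  size 3 → [1,4,5]=3  [1,4,8]=3  [2,3,5]=1  [3,4,5]=3  [3,5,8]=3  [4,5,8]=6  [4,7,8]=3  [5,7,8]=3  [6,7,8]=1
  size 4 → [0,2,3,5]=1  [1,3,4,5]=6  [1,4,5,8]=12  [1,4,7,8]=6  [2,3,4,5]=4  [2,3,5,8]=4  [3,4,5,8]=12  [3,5,7,8]=6  [4,5,7,8]=12  [4,6,7,8]=4  [5,6,7,8]=4
  size 5 → [0,2,3,4,5]=5  [0,2,3,5,8]=5  [1,2,3,4,5]=10  [1,3,4,5,8]=30  [1,4,5,7,8]=30  [1,4,6,7,8]=10  [2,3,4,5,8]=20  [2,3,5,7,8]=10  [3,4,5,7,8]=30  [3,5,6,7,8]=10  [4,5,6,7,8]=20
  size 6 → [0,1,2,3,4,5]=15  [0,2,3,4,5,8]=30  [0,2,3,5,7,8]=15  [1,2,3,4,5,8]=60  [1,3,4,5,7,8]=90  [1,4,5,6,7,8]=60  [2,3,4,5,7,8]=60  [2,3,5,6,7,8]=20  [3,4,5,6,7,8]=60
  size 7 → [0,1,2,3,4,5,8]=105  [0,2,3,4,5,7,8]=105  [0,2,3,5,6,7,8]=35  [1,2,3,4,5,7,8]=210  [1,3,4,5,6,7,8]=210  [2,3,4,5,6,7,8]=140
  first=0(o) contributes 560
  first=1(i) contributes 280
  first=6(e) contributes 420
|[w]| = 1260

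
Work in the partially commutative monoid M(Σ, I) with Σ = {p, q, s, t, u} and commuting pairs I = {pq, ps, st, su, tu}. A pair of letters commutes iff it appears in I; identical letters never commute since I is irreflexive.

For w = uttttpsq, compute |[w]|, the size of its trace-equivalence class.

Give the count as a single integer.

drop 0:u onto floor
drop 1:t onto floor
drop 2:t onto {1:t}
drop 3:t onto {2:t}
drop 4:t onto {3:t}
drop 5:p onto {0:u, 4:t}
drop 6:s onto floor
drop 7:q onto {0:u, 4:t, 6:s}
ground layer = {0:u, 1:t, 6:s}
drop-orders for the pieces not yet dropped (sum over which currently-grounded one goes next):
  1 to go: {5} 1  {7} 1
  2 to go: {5,7} 2  {6,7} 1
  3 to go: {0,5,7} 2  {4,5,7} 2  {5,6,7} 3
  4 to go: {0,4,5,7} 4  {0,5,6,7} 5  {3,4,5,7} 2  {4,5,6,7} 5
  5 to go: {0,3,4,5,7} 6  {0,4,5,6,7} 14  {2,3,4,5,7} 2  {3,4,5,6,7} 7
  6 to go: {0,2,3,4,5,7} 8  {0,3,4,5,6,7} 27  {1,2,3,4,5,7} 2  {2,3,4,5,6,7} 9
  if 0:u drops first: 11 orders
  if 1:t drops first: 44 orders
  if 6:s drops first: 10 orders
heap linearizations: 65

65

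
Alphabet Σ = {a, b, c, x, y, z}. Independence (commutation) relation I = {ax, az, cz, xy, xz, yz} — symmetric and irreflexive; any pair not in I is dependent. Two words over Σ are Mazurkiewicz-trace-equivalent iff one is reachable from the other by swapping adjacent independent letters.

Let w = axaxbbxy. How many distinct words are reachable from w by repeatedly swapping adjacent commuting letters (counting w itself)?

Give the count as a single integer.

0(a) covers ∅
1(x) covers ∅
2(a) covers 0:a
3(x) covers 1:x
4(b) covers 2:a, 3:x
5(b) covers 4:b
6(x) covers 5:b
7(y) covers 5:b
floor of heap: 0:a, 1:x
completions by unplaced set U, small U first (add the entries for U minus each lowest piece of U):
  |U|=1: {6}:1  {7}:1
  |U|=2: {6,7}:2
  |U|=3: {5,6,7}:2
  |U|=4: {4,5,6,7}:2
  |U|=5: {2,4,5,6,7}:2  {3,4,5,6,7}:2
  |U|=6: {0,2,4,5,6,7}:2  {1,3,4,5,6,7}:2  {2,3,4,5,6,7}:4
  start at 0(a): 6
  start at 1(x): 6
sum over floor = 12

12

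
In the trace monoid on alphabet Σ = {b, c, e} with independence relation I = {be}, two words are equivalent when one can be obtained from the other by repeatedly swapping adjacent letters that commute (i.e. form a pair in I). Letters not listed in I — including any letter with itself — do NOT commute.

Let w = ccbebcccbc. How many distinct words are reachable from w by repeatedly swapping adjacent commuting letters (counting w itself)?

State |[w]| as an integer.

3

drop 0:c onto floor
drop 1:c onto {0:c}
drop 2:b onto {1:c}
drop 3:e onto {1:c}
drop 4:b onto {2:b}
drop 5:c onto {3:e, 4:b}
drop 6:c onto {5:c}
drop 7:c onto {6:c}
drop 8:b onto {7:c}
drop 9:c onto {8:b}
ground layer = {0:c}
drop-orders for the pieces not yet dropped (sum over which currently-grounded one goes next):
  1 to go: {9} 1
  2 to go: {8,9} 1
  3 to go: {7,8,9} 1
  4 to go: {6,7,8,9} 1
  5 to go: {5,6,7,8,9} 1
  6 to go: {3,5,6,7,8,9} 1  {4,5,6,7,8,9} 1
  7 to go: {2,4,5,6,7,8,9} 1  {3,4,5,6,7,8,9} 2
  8 to go: {2,3,4,5,6,7,8,9} 3
  if 0:c drops first: 3 orders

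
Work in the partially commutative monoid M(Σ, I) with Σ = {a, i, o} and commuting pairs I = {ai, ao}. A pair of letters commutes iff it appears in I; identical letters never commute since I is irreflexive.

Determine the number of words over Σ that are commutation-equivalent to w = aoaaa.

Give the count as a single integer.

drop 0:a onto floor
drop 1:o onto floor
drop 2:a onto {0:a}
drop 3:a onto {2:a}
drop 4:a onto {3:a}
ground layer = {0:a, 1:o}
drop-orders for the pieces not yet dropped (sum over which currently-grounded one goes next):
  1 to go: {1} 1  {4} 1
  2 to go: {1,4} 2  {3,4} 1
  3 to go: {1,3,4} 3  {2,3,4} 1
  if 0:a drops first: 4 orders
  if 1:o drops first: 1 orders
heap linearizations: 5

5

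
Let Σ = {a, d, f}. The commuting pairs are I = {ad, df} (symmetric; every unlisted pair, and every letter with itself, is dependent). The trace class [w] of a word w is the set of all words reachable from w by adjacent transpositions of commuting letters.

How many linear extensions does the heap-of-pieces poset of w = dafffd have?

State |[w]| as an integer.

0(d) covers ∅
1(a) covers ∅
2(f) covers 1:a
3(f) covers 2:f
4(f) covers 3:f
5(d) covers 0:d
floor of heap: 0:d, 1:a
completions by unplaced set U, small U first (add the entries for U minus each lowest piece of U):
  |U|=1: {4}:1  {5}:1
  |U|=2: {0,5}:1  {3,4}:1  {4,5}:2
  |U|=3: {0,4,5}:3  {2,3,4}:1  {3,4,5}:3
  |U|=4: {0,3,4,5}:6  {1,2,3,4}:1  {2,3,4,5}:4
  start at 0(d): 5
  start at 1(a): 10
sum over floor = 15

15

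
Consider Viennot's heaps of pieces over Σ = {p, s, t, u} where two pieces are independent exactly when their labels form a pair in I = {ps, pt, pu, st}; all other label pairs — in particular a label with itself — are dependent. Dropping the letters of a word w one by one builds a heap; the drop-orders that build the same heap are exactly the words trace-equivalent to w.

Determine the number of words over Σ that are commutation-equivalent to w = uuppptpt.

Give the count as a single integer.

0(u) covers ∅
1(u) covers 0:u
2(p) covers ∅
3(p) covers 2:p
4(p) covers 3:p
5(t) covers 1:u
6(p) covers 4:p
7(t) covers 5:t
floor of heap: 0:u, 2:p
completions by unplaced set U, small U first (add the entries for U minus each lowest piece of U):
  |U|=1: {6}:1  {7}:1
  |U|=2: {4,6}:1  {5,7}:1  {6,7}:2
  |U|=3: {1,5,7}:1  {3,4,6}:1  {4,6,7}:3  {5,6,7}:3
  |U|=4: {0,1,5,7}:1  {1,5,6,7}:4  {2,3,4,6}:1  {3,4,6,7}:4  {4,5,6,7}:6
  |U|=5: {0,1,5,6,7}:5  {1,4,5,6,7}:10  {2,3,4,6,7}:5  {3,4,5,6,7}:10
  |U|=6: {0,1,4,5,6,7}:15  {1,3,4,5,6,7}:20  {2,3,4,5,6,7}:15
  start at 0(u): 35
  start at 2(p): 35
sum over floor = 70

70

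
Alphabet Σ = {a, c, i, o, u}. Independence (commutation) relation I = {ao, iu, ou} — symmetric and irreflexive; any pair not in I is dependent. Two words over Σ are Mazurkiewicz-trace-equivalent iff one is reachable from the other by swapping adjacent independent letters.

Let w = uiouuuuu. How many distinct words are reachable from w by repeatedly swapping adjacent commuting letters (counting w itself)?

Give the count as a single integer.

28

#0=u has no predecessor
#1=i has no predecessor
#2=o depends on [1:i]
#3=u depends on [0:u]
#4=u depends on [3:u]
#5=u depends on [4:u]
#6=u depends on [5:u]
#7=u depends on [6:u]
sources: [0:u, 1:i]
N(rest) = Σ N(rest − s) over sources s of rest; N(one piece) = 1:
  size 1 → [2]=1  [7]=1
  size 2 → [1,2]=1  [2,7]=2  [6,7]=1
  size 3 → [1,2,7]=3  [2,6,7]=3  [5,6,7]=1
  size 4 → [1,2,6,7]=6  [2,5,6,7]=4  [4,5,6,7]=1
  size 5 → [1,2,5,6,7]=10  [2,4,5,6,7]=5  [3,4,5,6,7]=1
  size 6 → [0,3,4,5,6,7]=1  [1,2,4,5,6,7]=15  [2,3,4,5,6,7]=6
  first=0(u) contributes 21
  first=1(i) contributes 7
|[w]| = 28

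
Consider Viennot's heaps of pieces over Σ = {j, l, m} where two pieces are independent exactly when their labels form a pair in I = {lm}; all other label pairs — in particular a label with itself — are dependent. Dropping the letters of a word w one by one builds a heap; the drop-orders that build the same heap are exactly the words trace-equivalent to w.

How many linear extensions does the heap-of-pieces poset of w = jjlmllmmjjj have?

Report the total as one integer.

piece 0:j — minimal
piece 1:j rests on {0:j}
piece 2:l rests on {1:j}
piece 3:m rests on {1:j}
piece 4:l rests on {2:l}
piece 5:l rests on {4:l}
piece 6:m rests on {3:m}
piece 7:m rests on {6:m}
piece 8:j rests on {5:l, 7:m}
piece 9:j rests on {8:j}
piece 10:j rests on {9:j}
minimal pieces: {0:j}
ways to finish when only these pieces remain (= sum over removing one remaining piece with nothing left below it):
  1 left: {10}→1
  2 left: {9,10}→1
  3 left: {8,9,10}→1
  4 left: {5,8,9,10}→1  {7,8,9,10}→1
  5 left: {4,5,8,9,10}→1  {5,7,8,9,10}→2  {6,7,8,9,10}→1
  6 left: {2,4,5,8,9,10}→1  {3,6,7,8,9,10}→1  {4,5,7,8,9,10}→3  {5,6,7,8,9,10}→3
  7 left: {2,4,5,7,8,9,10}→4  {3,5,6,7,8,9,10}→4  {4,5,6,7,8,9,10}→6
  8 left: {2,4,5,6,7,8,9,10}→10  {3,4,5,6,7,8,9,10}→10
  9 left: {2,3,4,5,6,7,8,9,10}→20
  placing 0:j first → 20 extensions

20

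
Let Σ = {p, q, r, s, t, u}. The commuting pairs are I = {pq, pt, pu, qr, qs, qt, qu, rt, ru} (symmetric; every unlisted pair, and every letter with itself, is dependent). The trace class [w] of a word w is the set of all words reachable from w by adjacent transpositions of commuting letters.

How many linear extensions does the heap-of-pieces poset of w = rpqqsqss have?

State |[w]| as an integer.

#0=r has no predecessor
#1=p depends on [0:r]
#2=q has no predecessor
#3=q depends on [2:q]
#4=s depends on [1:p]
#5=q depends on [3:q]
#6=s depends on [4:s]
#7=s depends on [6:s]
sources: [0:r, 2:q]
N(rest) = Σ N(rest − s) over sources s of rest; N(one piece) = 1:
  size 1 → [5]=1  [7]=1
  size 2 → [3,5]=1  [5,7]=2  [6,7]=1
  size 3 → [2,3,5]=1  [3,5,7]=3  [4,6,7]=1  [5,6,7]=3
  size 4 → [1,4,6,7]=1  [2,3,5,7]=4  [3,5,6,7]=6  [4,5,6,7]=4
  size 5 → [0,1,4,6,7]=1  [1,4,5,6,7]=5  [2,3,5,6,7]=10  [3,4,5,6,7]=10
  size 6 → [0,1,4,5,6,7]=6  [1,3,4,5,6,7]=15  [2,3,4,5,6,7]=20
  first=0(r) contributes 35
  first=2(q) contributes 21
|[w]| = 56

56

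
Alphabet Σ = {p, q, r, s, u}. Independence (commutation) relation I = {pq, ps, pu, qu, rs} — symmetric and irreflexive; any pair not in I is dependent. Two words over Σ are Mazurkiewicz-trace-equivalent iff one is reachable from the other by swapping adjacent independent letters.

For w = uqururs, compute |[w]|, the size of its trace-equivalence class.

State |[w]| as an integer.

piece 0:u — minimal
piece 1:q — minimal
piece 2:u rests on {0:u}
piece 3:r rests on {1:q, 2:u}
piece 4:u rests on {3:r}
piece 5:r rests on {4:u}
piece 6:s rests on {4:u}
minimal pieces: {0:u, 1:q}
ways to finish when only these pieces remain (= sum over removing one remaining piece with nothing left below it):
  1 left: {5}→1  {6}→1
  2 left: {5,6}→2
  3 left: {4,5,6}→2
  4 left: {3,4,5,6}→2
  5 left: {1,3,4,5,6}→2  {2,3,4,5,6}→2
  placing 0:u first → 4 extensions
  placing 1:q first → 2 extensions
total linear extensions = 6

6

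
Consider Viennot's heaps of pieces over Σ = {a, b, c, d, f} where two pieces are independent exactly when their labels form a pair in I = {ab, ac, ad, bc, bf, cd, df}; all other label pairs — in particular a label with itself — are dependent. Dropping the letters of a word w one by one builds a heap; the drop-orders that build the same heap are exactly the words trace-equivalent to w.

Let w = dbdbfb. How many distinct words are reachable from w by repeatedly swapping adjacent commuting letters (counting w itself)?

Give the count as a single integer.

drop 0:d onto floor
drop 1:b onto {0:d}
drop 2:d onto {1:b}
drop 3:b onto {2:d}
drop 4:f onto floor
drop 5:b onto {3:b}
ground layer = {0:d, 4:f}
drop-orders for the pieces not yet dropped (sum over which currently-grounded one goes next):
  1 to go: {4} 1  {5} 1
  2 to go: {3,5} 1  {4,5} 2
  3 to go: {2,3,5} 1  {3,4,5} 3
  4 to go: {1,2,3,5} 1  {2,3,4,5} 4
  if 0:d drops first: 5 orders
  if 4:f drops first: 1 orders
heap linearizations: 6

6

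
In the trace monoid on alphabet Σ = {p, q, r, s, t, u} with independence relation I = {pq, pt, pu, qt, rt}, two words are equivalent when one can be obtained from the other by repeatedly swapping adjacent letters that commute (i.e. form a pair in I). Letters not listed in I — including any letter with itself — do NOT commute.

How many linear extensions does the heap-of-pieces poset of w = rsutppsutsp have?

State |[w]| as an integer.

6

0(r) covers ∅
1(s) covers 0:r
2(u) covers 1:s
3(t) covers 2:u
4(p) covers 1:s
5(p) covers 4:p
6(s) covers 3:t, 5:p
7(u) covers 6:s
8(t) covers 7:u
9(s) covers 8:t
10(p) covers 9:s
floor of heap: 0:r
completions by unplaced set U, small U first (add the entries for U minus each lowest piece of U):
  |U|=1: {10}:1
  |U|=2: {9,10}:1
  |U|=3: {8,9,10}:1
  |U|=4: {7,8,9,10}:1
  |U|=5: {6,7,8,9,10}:1
  |U|=6: {3,6,7,8,9,10}:1  {5,6,7,8,9,10}:1
  |U|=7: {2,3,6,7,8,9,10}:1  {3,5,6,7,8,9,10}:2  {4,5,6,7,8,9,10}:1
  |U|=8: {2,3,5,6,7,8,9,10}:3  {3,4,5,6,7,8,9,10}:3
  |U|=9: {2,3,4,5,6,7,8,9,10}:6
  start at 0(r): 6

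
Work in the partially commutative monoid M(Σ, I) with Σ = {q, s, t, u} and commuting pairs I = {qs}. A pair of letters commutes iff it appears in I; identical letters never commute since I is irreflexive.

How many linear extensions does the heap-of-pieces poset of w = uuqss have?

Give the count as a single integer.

drop 0:u onto floor
drop 1:u onto {0:u}
drop 2:q onto {1:u}
drop 3:s onto {1:u}
drop 4:s onto {3:s}
ground layer = {0:u}
drop-orders for the pieces not yet dropped (sum over which currently-grounded one goes next):
  1 to go: {2} 1  {4} 1
  2 to go: {2,4} 2  {3,4} 1
  3 to go: {2,3,4} 3
  if 0:u drops first: 3 orders

3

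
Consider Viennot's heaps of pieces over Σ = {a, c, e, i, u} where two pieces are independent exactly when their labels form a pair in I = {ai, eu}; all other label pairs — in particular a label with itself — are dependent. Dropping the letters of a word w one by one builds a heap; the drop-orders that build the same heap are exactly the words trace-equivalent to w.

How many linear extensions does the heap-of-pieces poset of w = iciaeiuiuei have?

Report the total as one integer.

piece 0:i — minimal
piece 1:c rests on {0:i}
piece 2:i rests on {1:c}
piece 3:a rests on {1:c}
piece 4:e rests on {2:i, 3:a}
piece 5:i rests on {4:e}
piece 6:u rests on {5:i}
piece 7:i rests on {6:u}
piece 8:u rests on {7:i}
piece 9:e rests on {7:i}
piece 10:i rests on {8:u, 9:e}
minimal pieces: {0:i}
ways to finish when only these pieces remain (= sum over removing one remaining piece with nothing left below it):
  1 left: {10}→1
  2 left: {8,10}→1  {9,10}→1
  3 left: {8,9,10}→2
  4 left: {7,8,9,10}→2
  5 left: {6,7,8,9,10}→2
  6 left: {5,6,7,8,9,10}→2
  7 left: {4,5,6,7,8,9,10}→2
  8 left: {2,4,5,6,7,8,9,10}→2  {3,4,5,6,7,8,9,10}→2
  9 left: {2,3,4,5,6,7,8,9,10}→4
  placing 0:i first → 4 extensions

4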